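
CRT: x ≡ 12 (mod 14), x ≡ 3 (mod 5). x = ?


M = 14*5 = 70
M1 = M/14 = 5, M2 = M/5 = 14
M1^(-1) mod 14 = 3, M2^(-1) mod 5 = 4
x = 12*5*3 + 3*14*4 = 348
348 mod 70 = 68
Check: 68 mod 14 = 12 ✓, 68 mod 5 = 3 ✓

x ≡ 68 (mod 70)


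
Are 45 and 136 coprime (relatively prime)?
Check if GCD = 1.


Euclidean algorithm:
136 = 3 * 45 + 1
45 = 45 * 1 + 0
GCD(45, 136) = 1

Yes, coprime (GCD = 1)


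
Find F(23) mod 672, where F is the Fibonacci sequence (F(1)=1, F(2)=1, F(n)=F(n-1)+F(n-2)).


F(k) mod 672 for k=1..23:
1, 1, 2, 3, 5, 8, 13, 21, 34, 55, 89, 144, 233, 377, 610, 315, 253, 568, 149, 45, 194, 239, 433
F(23) mod 672 = 433


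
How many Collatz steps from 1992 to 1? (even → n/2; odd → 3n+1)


1992 → 996 → 498 → 249 → 748 → 374 → 187 → 562 → 281 → 844 → 422 → 211 → 634 → 317 → 952 → 476 → 238 → 119 → 358 → 179 → 538 → 269 → 808 → 404 → 202 → 101 → 304 → 152 → 76 → 38 → 19 → 58 → 29 → 88 → 44 → 22 → 11 → 34 → 17 → 52 → 26 → 13 → 40 → 20 → 10 → 5 → 16 → 8 → 4 → 2 → 1
Total steps = 50

50 steps


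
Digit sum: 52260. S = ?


5 + 2 + 2 + 6 + 0 = 15


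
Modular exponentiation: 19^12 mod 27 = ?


19^1 mod 27 = 19
19^2 mod 27 = 10
19^3 mod 27 = 1
19^4 mod 27 = 19
19^5 mod 27 = 10
19^6 mod 27 = 1
19^7 mod 27 = 19
19^8 mod 27 = 10
19^9 mod 27 = 1
19^10 mod 27 = 19
19^11 mod 27 = 10
19^12 mod 27 = 1


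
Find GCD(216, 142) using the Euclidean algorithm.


216 = 1 * 142 + 74
142 = 1 * 74 + 68
74 = 1 * 68 + 6
68 = 11 * 6 + 2
6 = 3 * 2 + 0
GCD = 2


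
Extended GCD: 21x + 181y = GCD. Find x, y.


Tabular extended Euclidean (each row: r = 21*s + 181*t):
r=21, s=1, t=0
r=181, s=0, t=1
q=0: r=21, s=1, t=0   [21*(1) + 181*(0) = 21]
q=8: r=13, s=-8, t=1   [21*(-8) + 181*(1) = 13]
q=1: r=8, s=9, t=-1   [21*(9) + 181*(-1) = 8]
q=1: r=5, s=-17, t=2   [21*(-17) + 181*(2) = 5]
q=1: r=3, s=26, t=-3   [21*(26) + 181*(-3) = 3]
q=1: r=2, s=-43, t=5   [21*(-43) + 181*(5) = 2]
q=1: r=1, s=69, t=-8   [21*(69) + 181*(-8) = 1]
q=2: r=0, s=-181, t=21   [21*(-181) + 181*(21) = 0]
GCD = 1; from the row with r=1: x=69, y=-8
Check: 21*(69) + 181*(-8) = 1449 - 1448 = 1

GCD = 1, x = 69, y = -8


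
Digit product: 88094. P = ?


8 × 8 × 0 × 9 × 4 = 0


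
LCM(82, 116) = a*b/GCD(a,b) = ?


GCD(82, 116) = 2
LCM = 82*116/2 = 9512/2 = 4756

LCM = 4756


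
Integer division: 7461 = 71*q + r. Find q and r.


7461 = 71 * 105 + 6
Check: 7455 + 6 = 7461

q = 105, r = 6


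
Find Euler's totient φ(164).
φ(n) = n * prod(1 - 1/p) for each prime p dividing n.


164 = 2^2 × 41
Prime factors: 2, 41
φ(164) = 164 × (1-1/2) × (1-1/41)
= 164 × 1/2 × 40/41 = 80

φ(164) = 80


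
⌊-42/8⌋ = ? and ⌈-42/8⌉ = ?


-42/8 = -5.2500
floor = -6
ceil = -5

floor = -6, ceil = -5


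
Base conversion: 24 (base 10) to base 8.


24 (base 10) = 24 (decimal)
24 (decimal) = 30 (base 8)


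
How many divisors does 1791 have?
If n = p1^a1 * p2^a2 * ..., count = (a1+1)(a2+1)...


1791 = 3^2 × 199^1
d(1791) = (2+1) × (1+1) = 6

6 divisors


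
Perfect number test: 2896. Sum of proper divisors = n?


Proper divisors of 2896: 1, 2, 4, 8, 16, 181, 362, 724, 1448
Sum = 1 + 2 + 4 + 8 + 16 + 181 + 362 + 724 + 1448 = 2746

No, 2896 is not perfect (2746 ≠ 2896)


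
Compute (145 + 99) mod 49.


145 + 99 = 244
244 mod 49 = 48


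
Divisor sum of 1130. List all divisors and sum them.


Divisors of 1130: 1, 2, 5, 10, 113, 226, 565, 1130
Sum = 1 + 2 + 5 + 10 + 113 + 226 + 565 + 1130 = 2052

σ(1130) = 2052


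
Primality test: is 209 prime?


209 / 11 = 19 (exact division)
209 is NOT prime.

No, 209 is not prime


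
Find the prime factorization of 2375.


2375 / 5 = 475
475 / 5 = 95
95 / 5 = 19
19 / 19 = 1
2375 = 5^3 × 19


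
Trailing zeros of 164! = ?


floor(164/5) = 32
floor(164/25) = 6
floor(164/125) = 1
Total = 39

39 trailing zeros


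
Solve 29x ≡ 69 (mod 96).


GCD(29, 96) = 1, unique solution
a^(-1) mod 96 = 53
x = 53 * 69 mod 96 = 9

x ≡ 9 (mod 96)


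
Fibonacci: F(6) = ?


Sequence: 1, 1, 2, 3, 5, 8
F(6) = 8


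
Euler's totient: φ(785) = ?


785 = 5 × 157
Prime factors: 5, 157
φ(785) = 785 × (1-1/5) × (1-1/157)
= 785 × 4/5 × 156/157 = 624

φ(785) = 624


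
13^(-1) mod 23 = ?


Use the extended Euclidean algorithm on (23, 13); each row r = 23*s + 13*t:
r=23, s=1, t=0
r=13, s=0, t=1
q=1: r=10, s=1, t=-1   [23*(1) + 13*(-1) = 10]
q=1: r=3, s=-1, t=2   [23*(-1) + 13*(2) = 3]
q=3: r=1, s=4, t=-7   [23*(4) + 13*(-7) = 1]
q=3: r=0, s=-13, t=23   [23*(-13) + 13*(23) = 0]
GCD = 1 with t = -7, so 13*(-7) ≡ 1 (mod 23)
Inverse = -7 mod 23 = 16
Check: 13 * 16 = 208 ≡ 1 (mod 23)

13^(-1) ≡ 16 (mod 23)


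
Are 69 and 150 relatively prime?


Euclidean algorithm:
150 = 2 * 69 + 12
69 = 5 * 12 + 9
12 = 1 * 9 + 3
9 = 3 * 3 + 0
GCD(69, 150) = 3

No, not coprime (GCD = 3)


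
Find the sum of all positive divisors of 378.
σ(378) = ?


Divisors of 378: 1, 2, 3, 6, 7, 9, 14, 18, 21, 27, 42, 54, 63, 126, 189, 378
Sum = 1 + 2 + 3 + 6 + 7 + 9 + 14 + 18 + 21 + 27 + 42 + 54 + 63 + 126 + 189 + 378 = 960

σ(378) = 960


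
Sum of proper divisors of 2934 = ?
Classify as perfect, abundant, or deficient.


Proper divisors: 1, 2, 3, 6, 9, 18, 163, 326, 489, 978, 1467
Sum = 1 + 2 + 3 + 6 + 9 + 18 + 163 + 326 + 489 + 978 + 1467 = 3462
3462 > 2934 → abundant

s(2934) = 3462 (abundant)


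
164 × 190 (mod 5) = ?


164 × 190 = 31160
31160 mod 5 = 0


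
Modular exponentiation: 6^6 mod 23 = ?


6^1 mod 23 = 6
6^2 mod 23 = 13
6^3 mod 23 = 9
6^4 mod 23 = 8
6^5 mod 23 = 2
6^6 mod 23 = 12


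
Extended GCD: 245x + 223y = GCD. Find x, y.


Tabular extended Euclidean (each row: r = 245*s + 223*t):
r=245, s=1, t=0
r=223, s=0, t=1
q=1: r=22, s=1, t=-1   [245*(1) + 223*(-1) = 22]
q=10: r=3, s=-10, t=11   [245*(-10) + 223*(11) = 3]
q=7: r=1, s=71, t=-78   [245*(71) + 223*(-78) = 1]
q=3: r=0, s=-223, t=245   [245*(-223) + 223*(245) = 0]
GCD = 1; from the row with r=1: x=71, y=-78
Check: 245*(71) + 223*(-78) = 17395 - 17394 = 1

GCD = 1, x = 71, y = -78


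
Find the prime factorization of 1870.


1870 / 2 = 935
935 / 5 = 187
187 / 11 = 17
17 / 17 = 1
1870 = 2 × 5 × 11 × 17


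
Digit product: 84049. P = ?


8 × 4 × 0 × 4 × 9 = 0


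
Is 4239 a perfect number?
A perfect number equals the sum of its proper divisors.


Proper divisors of 4239: 1, 3, 9, 27, 157, 471, 1413
Sum = 1 + 3 + 9 + 27 + 157 + 471 + 1413 = 2081

No, 4239 is not perfect (2081 ≠ 4239)


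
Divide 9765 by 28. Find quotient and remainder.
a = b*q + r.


9765 = 28 * 348 + 21
Check: 9744 + 21 = 9765

q = 348, r = 21


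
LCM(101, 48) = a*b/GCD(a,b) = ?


GCD(101, 48) = 1
LCM = 101*48/1 = 4848/1 = 4848

LCM = 4848


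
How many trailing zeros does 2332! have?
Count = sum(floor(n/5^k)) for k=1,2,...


floor(2332/5) = 466
floor(2332/25) = 93
floor(2332/125) = 18
floor(2332/625) = 3
Total = 580

580 trailing zeros


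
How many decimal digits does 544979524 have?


544979524 has 9 digits in base 10
floor(log10(544979524)) + 1 = floor(8.7364) + 1 = 9

9 digits (base 10)


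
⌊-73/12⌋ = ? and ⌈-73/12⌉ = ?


-73/12 = -6.0833
floor = -7
ceil = -6

floor = -7, ceil = -6


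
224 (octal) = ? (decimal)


224 (base 8) = 148 (decimal)
148 (decimal) = 148 (base 10)


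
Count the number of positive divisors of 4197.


4197 = 3^1 × 1399^1
d(4197) = (1+1) × (1+1) = 4

4 divisors


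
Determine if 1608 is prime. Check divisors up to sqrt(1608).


1608 / 2 = 804 (exact division)
1608 is NOT prime.

No, 1608 is not prime


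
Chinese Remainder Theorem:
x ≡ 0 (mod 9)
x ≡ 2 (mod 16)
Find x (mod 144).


M = 9*16 = 144
M1 = M/9 = 16, M2 = M/16 = 9
M1^(-1) mod 9 = 4, M2^(-1) mod 16 = 9
x = 0*16*4 + 2*9*9 = 162
162 mod 144 = 18
Check: 18 mod 9 = 0 ✓, 18 mod 16 = 2 ✓

x ≡ 18 (mod 144)


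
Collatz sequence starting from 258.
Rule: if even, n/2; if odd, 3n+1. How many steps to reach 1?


258 → 129 → 388 → 194 → 97 → 292 → 146 → 73 → 220 → 110 → 55 → 166 → 83 → 250 → 125 → 376 → 188 → 94 → 47 → 142 → 71 → 214 → 107 → 322 → 161 → 484 → 242 → 121 → 364 → 182 → 91 → 274 → 137 → 412 → 206 → 103 → 310 → 155 → 466 → 233 → 700 → 350 → 175 → 526 → 263 → 790 → 395 → 1186 → 593 → 1780 → 890 → 445 → 1336 → 668 → 334 → 167 → 502 → 251 → 754 → 377 → 1132 → 566 → 283 → 850 → 425 → 1276 → 638 → 319 → 958 → 479 → 1438 → 719 → 2158 → 1079 → 3238 → 1619 → 4858 → 2429 → 7288 → 3644 → 1822 → 911 → 2734 → 1367 → 4102 → 2051 → 6154 → 3077 → 9232 → 4616 → 2308 → 1154 → 577 → 1732 → 866 → 433 → 1300 → 650 → 325 → 976 → 488 → 244 → 122 → 61 → 184 → 92 → 46 → 23 → 70 → 35 → 106 → 53 → 160 → 80 → 40 → 20 → 10 → 5 → 16 → 8 → 4 → 2 → 1
Total steps = 122

122 steps


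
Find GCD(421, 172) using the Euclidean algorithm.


421 = 2 * 172 + 77
172 = 2 * 77 + 18
77 = 4 * 18 + 5
18 = 3 * 5 + 3
5 = 1 * 3 + 2
3 = 1 * 2 + 1
2 = 2 * 1 + 0
GCD = 1


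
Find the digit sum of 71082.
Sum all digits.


7 + 1 + 0 + 8 + 2 = 18


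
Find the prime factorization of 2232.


2232 / 2 = 1116
1116 / 2 = 558
558 / 2 = 279
279 / 3 = 93
93 / 3 = 31
31 / 31 = 1
2232 = 2^3 × 3^2 × 31


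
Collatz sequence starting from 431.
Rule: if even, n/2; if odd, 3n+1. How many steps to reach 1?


431 → 1294 → 647 → 1942 → 971 → 2914 → 1457 → 4372 → 2186 → 1093 → 3280 → 1640 → 820 → 410 → 205 → 616 → 308 → 154 → 77 → 232 → 116 → 58 → 29 → 88 → 44 → 22 → 11 → 34 → 17 → 52 → 26 → 13 → 40 → 20 → 10 → 5 → 16 → 8 → 4 → 2 → 1
Total steps = 40

40 steps


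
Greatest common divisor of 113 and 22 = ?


113 = 5 * 22 + 3
22 = 7 * 3 + 1
3 = 3 * 1 + 0
GCD = 1


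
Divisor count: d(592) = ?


592 = 2^4 × 37^1
d(592) = (4+1) × (1+1) = 10

10 divisors


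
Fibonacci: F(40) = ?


Sequence: 1, 1, 2, 3, 5, 8, 13, 21, 34, 55, 89, 144, 233, 377, 610, 987, 1597, 2584, 4181, 6765, 10946, 17711, 28657, 46368, 75025, 121393, 196418, 317811, 514229, 832040, 1346269, 2178309, 3524578, 5702887, 9227465, 14930352, 24157817, 39088169, 63245986, 102334155
F(40) = 102334155


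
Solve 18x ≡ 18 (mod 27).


GCD(18, 27) = 9 divides 18
Divide: 2x ≡ 2 (mod 3)
x ≡ 1 (mod 3)


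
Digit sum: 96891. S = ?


9 + 6 + 8 + 9 + 1 = 33


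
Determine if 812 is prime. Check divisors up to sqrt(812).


812 / 2 = 406 (exact division)
812 is NOT prime.

No, 812 is not prime


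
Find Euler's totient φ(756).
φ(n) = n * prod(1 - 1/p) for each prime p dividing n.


756 = 2^2 × 3^3 × 7
Prime factors: 2, 3, 7
φ(756) = 756 × (1-1/2) × (1-1/3) × (1-1/7)
= 756 × 1/2 × 2/3 × 6/7 = 216

φ(756) = 216


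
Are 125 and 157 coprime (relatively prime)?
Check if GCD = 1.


Euclidean algorithm:
157 = 1 * 125 + 32
125 = 3 * 32 + 29
32 = 1 * 29 + 3
29 = 9 * 3 + 2
3 = 1 * 2 + 1
2 = 2 * 1 + 0
GCD(125, 157) = 1

Yes, coprime (GCD = 1)


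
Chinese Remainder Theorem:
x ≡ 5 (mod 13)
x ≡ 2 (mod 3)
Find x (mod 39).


M = 13*3 = 39
M1 = M/13 = 3, M2 = M/3 = 13
M1^(-1) mod 13 = 9, M2^(-1) mod 3 = 1
x = 5*3*9 + 2*13*1 = 161
161 mod 39 = 5
Check: 5 mod 13 = 5 ✓, 5 mod 3 = 2 ✓

x ≡ 5 (mod 39)


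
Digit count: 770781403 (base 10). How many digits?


770781403 has 9 digits in base 10
floor(log10(770781403)) + 1 = floor(8.8869) + 1 = 9

9 digits (base 10)


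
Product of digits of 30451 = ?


3 × 0 × 4 × 5 × 1 = 0


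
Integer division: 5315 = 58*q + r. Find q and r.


5315 = 58 * 91 + 37
Check: 5278 + 37 = 5315

q = 91, r = 37


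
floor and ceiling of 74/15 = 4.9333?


74/15 = 4.9333
floor = 4
ceil = 5

floor = 4, ceil = 5


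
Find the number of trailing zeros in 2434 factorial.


floor(2434/5) = 486
floor(2434/25) = 97
floor(2434/125) = 19
floor(2434/625) = 3
Total = 605

605 trailing zeros


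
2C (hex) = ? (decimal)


2C (base 16) = 44 (decimal)
44 (decimal) = 44 (base 10)


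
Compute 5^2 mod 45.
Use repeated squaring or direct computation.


5^1 mod 45 = 5
5^2 mod 45 = 25


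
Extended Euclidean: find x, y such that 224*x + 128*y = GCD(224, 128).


Tabular extended Euclidean (each row: r = 224*s + 128*t):
r=224, s=1, t=0
r=128, s=0, t=1
q=1: r=96, s=1, t=-1   [224*(1) + 128*(-1) = 96]
q=1: r=32, s=-1, t=2   [224*(-1) + 128*(2) = 32]
q=3: r=0, s=4, t=-7   [224*(4) + 128*(-7) = 0]
GCD = 32; from the row with r=32: x=-1, y=2
Check: 224*(-1) + 128*(2) = -224 + 256 = 32

GCD = 32, x = -1, y = 2


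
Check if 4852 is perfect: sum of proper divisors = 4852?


Proper divisors of 4852: 1, 2, 4, 1213, 2426
Sum = 1 + 2 + 4 + 1213 + 2426 = 3646

No, 4852 is not perfect (3646 ≠ 4852)


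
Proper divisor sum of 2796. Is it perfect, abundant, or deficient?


Proper divisors: 1, 2, 3, 4, 6, 12, 233, 466, 699, 932, 1398
Sum = 1 + 2 + 3 + 4 + 6 + 12 + 233 + 466 + 699 + 932 + 1398 = 3756
3756 > 2796 → abundant

s(2796) = 3756 (abundant)


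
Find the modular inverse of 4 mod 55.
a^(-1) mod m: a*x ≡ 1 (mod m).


Use the extended Euclidean algorithm on (55, 4); each row r = 55*s + 4*t:
r=55, s=1, t=0
r=4, s=0, t=1
q=13: r=3, s=1, t=-13   [55*(1) + 4*(-13) = 3]
q=1: r=1, s=-1, t=14   [55*(-1) + 4*(14) = 1]
q=3: r=0, s=4, t=-55   [55*(4) + 4*(-55) = 0]
GCD = 1 with t = 14, so 4*(14) ≡ 1 (mod 55)
Inverse = 14 mod 55 = 14
Check: 4 * 14 = 56 ≡ 1 (mod 55)

4^(-1) ≡ 14 (mod 55)


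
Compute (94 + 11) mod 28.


94 + 11 = 105
105 mod 28 = 21


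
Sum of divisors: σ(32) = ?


Divisors of 32: 1, 2, 4, 8, 16, 32
Sum = 1 + 2 + 4 + 8 + 16 + 32 = 63

σ(32) = 63


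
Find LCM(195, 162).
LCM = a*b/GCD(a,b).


GCD(195, 162) = 3
LCM = 195*162/3 = 31590/3 = 10530

LCM = 10530


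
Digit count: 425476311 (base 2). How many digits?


425476311 in base 2 = 11001010111000100000011010111
Number of digits = 29

29 digits (base 2)


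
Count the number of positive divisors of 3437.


3437 = 7^1 × 491^1
d(3437) = (1+1) × (1+1) = 4

4 divisors


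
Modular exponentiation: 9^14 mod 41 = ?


9^1 mod 41 = 9
9^2 mod 41 = 40
9^3 mod 41 = 32
9^4 mod 41 = 1
9^5 mod 41 = 9
9^6 mod 41 = 40
9^7 mod 41 = 32
9^8 mod 41 = 1
9^9 mod 41 = 9
9^10 mod 41 = 40
9^11 mod 41 = 32
9^12 mod 41 = 1
9^13 mod 41 = 9
9^14 mod 41 = 40


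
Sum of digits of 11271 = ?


1 + 1 + 2 + 7 + 1 = 12


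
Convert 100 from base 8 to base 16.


100 (base 8) = 64 (decimal)
64 (decimal) = 40 (base 16)


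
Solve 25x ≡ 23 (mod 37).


GCD(25, 37) = 1, unique solution
a^(-1) mod 37 = 3
x = 3 * 23 mod 37 = 32

x ≡ 32 (mod 37)


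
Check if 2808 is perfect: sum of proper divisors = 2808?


Proper divisors of 2808: 1, 2, 3, 4, 6, 8, 9, 12, 13, 18, 24, 26, 27, 36, 39, 52, 54, 72, 78, 104, 108, 117, 156, 216, 234, 312, 351, 468, 702, 936, 1404
Sum = 1 + 2 + 3 + 4 + 6 + 8 + 9 + 12 + 13 + 18 + 24 + 26 + 27 + 36 + 39 + 52 + 54 + 72 + 78 + 104 + 108 + 117 + 156 + 216 + 234 + 312 + 351 + 468 + 702 + 936 + 1404 = 5592

No, 2808 is not perfect (5592 ≠ 2808)


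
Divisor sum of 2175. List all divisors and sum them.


Divisors of 2175: 1, 3, 5, 15, 25, 29, 75, 87, 145, 435, 725, 2175
Sum = 1 + 3 + 5 + 15 + 25 + 29 + 75 + 87 + 145 + 435 + 725 + 2175 = 3720

σ(2175) = 3720


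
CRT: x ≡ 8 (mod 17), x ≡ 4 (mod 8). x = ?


M = 17*8 = 136
M1 = M/17 = 8, M2 = M/8 = 17
M1^(-1) mod 17 = 15, M2^(-1) mod 8 = 1
x = 8*8*15 + 4*17*1 = 1028
1028 mod 136 = 76
Check: 76 mod 17 = 8 ✓, 76 mod 8 = 4 ✓

x ≡ 76 (mod 136)


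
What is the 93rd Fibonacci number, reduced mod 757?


F(k) mod 757 for k=1..93:
1, 1, 2, 3, 5, 8, 13, 21, 34, 55, 89, 144, 233, 377, 610, 230, 83, 313, 396, 709, 348, 300, 648, 191, 82, 273, 355, 628, 226, 97, 323, 420, 743, 406, 392, 41, 433, 474, 150, 624, 17, 641, 658, 542, 443, 228, 671, 142, 56, 198, 254, 452, 706, 401, 350, 751, 344, 338, 682, 263, 188, 451, 639, 333, 215, 548, 6, 554, 560, 357, 160, 517, 677, 437, 357, 37, 394, 431, 68, 499, 567, 309, 119, 428, 547, 218, 8, 226, 234, 460, 694, 397, 334
F(93) mod 757 = 334


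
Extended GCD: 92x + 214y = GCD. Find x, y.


Tabular extended Euclidean (each row: r = 92*s + 214*t):
r=92, s=1, t=0
r=214, s=0, t=1
q=0: r=92, s=1, t=0   [92*(1) + 214*(0) = 92]
q=2: r=30, s=-2, t=1   [92*(-2) + 214*(1) = 30]
q=3: r=2, s=7, t=-3   [92*(7) + 214*(-3) = 2]
q=15: r=0, s=-107, t=46   [92*(-107) + 214*(46) = 0]
GCD = 2; from the row with r=2: x=7, y=-3
Check: 92*(7) + 214*(-3) = 644 - 642 = 2

GCD = 2, x = 7, y = -3


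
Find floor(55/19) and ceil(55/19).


55/19 = 2.8947
floor = 2
ceil = 3

floor = 2, ceil = 3


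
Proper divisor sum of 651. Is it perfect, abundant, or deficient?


Proper divisors: 1, 3, 7, 21, 31, 93, 217
Sum = 1 + 3 + 7 + 21 + 31 + 93 + 217 = 373
373 < 651 → deficient

s(651) = 373 (deficient)


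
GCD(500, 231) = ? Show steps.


500 = 2 * 231 + 38
231 = 6 * 38 + 3
38 = 12 * 3 + 2
3 = 1 * 2 + 1
2 = 2 * 1 + 0
GCD = 1


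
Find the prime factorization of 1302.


1302 / 2 = 651
651 / 3 = 217
217 / 7 = 31
31 / 31 = 1
1302 = 2 × 3 × 7 × 31


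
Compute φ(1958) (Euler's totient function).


1958 = 2 × 11 × 89
Prime factors: 2, 11, 89
φ(1958) = 1958 × (1-1/2) × (1-1/11) × (1-1/89)
= 1958 × 1/2 × 10/11 × 88/89 = 880

φ(1958) = 880


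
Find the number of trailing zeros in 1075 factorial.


floor(1075/5) = 215
floor(1075/25) = 43
floor(1075/125) = 8
floor(1075/625) = 1
Total = 267

267 trailing zeros


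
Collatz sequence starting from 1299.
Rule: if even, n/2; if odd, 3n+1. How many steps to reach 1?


1299 → 3898 → 1949 → 5848 → 2924 → 1462 → 731 → 2194 → 1097 → 3292 → 1646 → 823 → 2470 → 1235 → 3706 → 1853 → 5560 → 2780 → 1390 → 695 → 2086 → 1043 → 3130 → 1565 → 4696 → 2348 → 1174 → 587 → 1762 → 881 → 2644 → 1322 → 661 → 1984 → 992 → 496 → 248 → 124 → 62 → 31 → 94 → 47 → 142 → 71 → 214 → 107 → 322 → 161 → 484 → 242 → 121 → 364 → 182 → 91 → 274 → 137 → 412 → 206 → 103 → 310 → 155 → 466 → 233 → 700 → 350 → 175 → 526 → 263 → 790 → 395 → 1186 → 593 → 1780 → 890 → 445 → 1336 → 668 → 334 → 167 → 502 → 251 → 754 → 377 → 1132 → 566 → 283 → 850 → 425 → 1276 → 638 → 319 → 958 → 479 → 1438 → 719 → 2158 → 1079 → 3238 → 1619 → 4858 → 2429 → 7288 → 3644 → 1822 → 911 → 2734 → 1367 → 4102 → 2051 → 6154 → 3077 → 9232 → 4616 → 2308 → 1154 → 577 → 1732 → 866 → 433 → 1300 → 650 → 325 → 976 → 488 → 244 → 122 → 61 → 184 → 92 → 46 → 23 → 70 → 35 → 106 → 53 → 160 → 80 → 40 → 20 → 10 → 5 → 16 → 8 → 4 → 2 → 1
Total steps = 145

145 steps


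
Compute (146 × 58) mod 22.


146 × 58 = 8468
8468 mod 22 = 20


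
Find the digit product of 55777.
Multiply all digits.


5 × 5 × 7 × 7 × 7 = 8575


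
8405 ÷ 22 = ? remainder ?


8405 = 22 * 382 + 1
Check: 8404 + 1 = 8405

q = 382, r = 1


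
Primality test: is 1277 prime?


Check divisors up to sqrt(1277) = 35.7351
No divisors found.
1277 is prime.

Yes, 1277 is prime


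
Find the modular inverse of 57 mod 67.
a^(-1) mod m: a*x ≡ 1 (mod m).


Use the extended Euclidean algorithm on (67, 57); each row r = 67*s + 57*t:
r=67, s=1, t=0
r=57, s=0, t=1
q=1: r=10, s=1, t=-1   [67*(1) + 57*(-1) = 10]
q=5: r=7, s=-5, t=6   [67*(-5) + 57*(6) = 7]
q=1: r=3, s=6, t=-7   [67*(6) + 57*(-7) = 3]
q=2: r=1, s=-17, t=20   [67*(-17) + 57*(20) = 1]
q=3: r=0, s=57, t=-67   [67*(57) + 57*(-67) = 0]
GCD = 1 with t = 20, so 57*(20) ≡ 1 (mod 67)
Inverse = 20 mod 67 = 20
Check: 57 * 20 = 1140 ≡ 1 (mod 67)

57^(-1) ≡ 20 (mod 67)


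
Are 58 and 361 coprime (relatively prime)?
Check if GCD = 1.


Euclidean algorithm:
361 = 6 * 58 + 13
58 = 4 * 13 + 6
13 = 2 * 6 + 1
6 = 6 * 1 + 0
GCD(58, 361) = 1

Yes, coprime (GCD = 1)


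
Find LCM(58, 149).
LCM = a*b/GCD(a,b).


GCD(58, 149) = 1
LCM = 58*149/1 = 8642/1 = 8642

LCM = 8642


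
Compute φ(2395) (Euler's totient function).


2395 = 5 × 479
Prime factors: 5, 479
φ(2395) = 2395 × (1-1/5) × (1-1/479)
= 2395 × 4/5 × 478/479 = 1912

φ(2395) = 1912


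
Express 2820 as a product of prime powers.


2820 / 2 = 1410
1410 / 2 = 705
705 / 3 = 235
235 / 5 = 47
47 / 47 = 1
2820 = 2^2 × 3 × 5 × 47


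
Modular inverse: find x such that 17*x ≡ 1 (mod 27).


Use the extended Euclidean algorithm on (27, 17); each row r = 27*s + 17*t:
r=27, s=1, t=0
r=17, s=0, t=1
q=1: r=10, s=1, t=-1   [27*(1) + 17*(-1) = 10]
q=1: r=7, s=-1, t=2   [27*(-1) + 17*(2) = 7]
q=1: r=3, s=2, t=-3   [27*(2) + 17*(-3) = 3]
q=2: r=1, s=-5, t=8   [27*(-5) + 17*(8) = 1]
q=3: r=0, s=17, t=-27   [27*(17) + 17*(-27) = 0]
GCD = 1 with t = 8, so 17*(8) ≡ 1 (mod 27)
Inverse = 8 mod 27 = 8
Check: 17 * 8 = 136 ≡ 1 (mod 27)

17^(-1) ≡ 8 (mod 27)


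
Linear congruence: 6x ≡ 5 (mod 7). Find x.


GCD(6, 7) = 1, unique solution
a^(-1) mod 7 = 6
x = 6 * 5 mod 7 = 2

x ≡ 2 (mod 7)


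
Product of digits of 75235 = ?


7 × 5 × 2 × 3 × 5 = 1050


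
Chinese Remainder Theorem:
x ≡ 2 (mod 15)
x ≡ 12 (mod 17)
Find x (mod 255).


M = 15*17 = 255
M1 = M/15 = 17, M2 = M/17 = 15
M1^(-1) mod 15 = 8, M2^(-1) mod 17 = 8
x = 2*17*8 + 12*15*8 = 1712
1712 mod 255 = 182
Check: 182 mod 15 = 2 ✓, 182 mod 17 = 12 ✓

x ≡ 182 (mod 255)


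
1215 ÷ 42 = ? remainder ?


1215 = 42 * 28 + 39
Check: 1176 + 39 = 1215

q = 28, r = 39


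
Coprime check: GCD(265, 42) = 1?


Euclidean algorithm:
265 = 6 * 42 + 13
42 = 3 * 13 + 3
13 = 4 * 3 + 1
3 = 3 * 1 + 0
GCD(265, 42) = 1

Yes, coprime (GCD = 1)


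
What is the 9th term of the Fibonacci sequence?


Sequence: 1, 1, 2, 3, 5, 8, 13, 21, 34
F(9) = 34


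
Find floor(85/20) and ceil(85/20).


85/20 = 4.2500
floor = 4
ceil = 5

floor = 4, ceil = 5


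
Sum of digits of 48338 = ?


4 + 8 + 3 + 3 + 8 = 26


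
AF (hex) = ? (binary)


AF (base 16) = 175 (decimal)
175 (decimal) = 10101111 (base 2)


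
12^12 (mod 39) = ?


12^1 mod 39 = 12
12^2 mod 39 = 27
12^3 mod 39 = 12
12^4 mod 39 = 27
12^5 mod 39 = 12
12^6 mod 39 = 27
12^7 mod 39 = 12
12^8 mod 39 = 27
12^9 mod 39 = 12
12^10 mod 39 = 27
12^11 mod 39 = 12
12^12 mod 39 = 27


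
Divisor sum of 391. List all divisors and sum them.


Divisors of 391: 1, 17, 23, 391
Sum = 1 + 17 + 23 + 391 = 432

σ(391) = 432


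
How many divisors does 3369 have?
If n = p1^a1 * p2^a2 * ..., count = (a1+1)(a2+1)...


3369 = 3^1 × 1123^1
d(3369) = (1+1) × (1+1) = 4

4 divisors


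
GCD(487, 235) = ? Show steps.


487 = 2 * 235 + 17
235 = 13 * 17 + 14
17 = 1 * 14 + 3
14 = 4 * 3 + 2
3 = 1 * 2 + 1
2 = 2 * 1 + 0
GCD = 1


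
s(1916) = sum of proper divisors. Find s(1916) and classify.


Proper divisors: 1, 2, 4, 479, 958
Sum = 1 + 2 + 4 + 479 + 958 = 1444
1444 < 1916 → deficient

s(1916) = 1444 (deficient)


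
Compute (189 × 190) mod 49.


189 × 190 = 35910
35910 mod 49 = 42


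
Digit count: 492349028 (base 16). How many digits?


492349028 in base 16 = 1D58A664
Number of digits = 8

8 digits (base 16)


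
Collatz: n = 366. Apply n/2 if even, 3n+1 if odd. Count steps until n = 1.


366 → 183 → 550 → 275 → 826 → 413 → 1240 → 620 → 310 → 155 → 466 → 233 → 700 → 350 → 175 → 526 → 263 → 790 → 395 → 1186 → 593 → 1780 → 890 → 445 → 1336 → 668 → 334 → 167 → 502 → 251 → 754 → 377 → 1132 → 566 → 283 → 850 → 425 → 1276 → 638 → 319 → 958 → 479 → 1438 → 719 → 2158 → 1079 → 3238 → 1619 → 4858 → 2429 → 7288 → 3644 → 1822 → 911 → 2734 → 1367 → 4102 → 2051 → 6154 → 3077 → 9232 → 4616 → 2308 → 1154 → 577 → 1732 → 866 → 433 → 1300 → 650 → 325 → 976 → 488 → 244 → 122 → 61 → 184 → 92 → 46 → 23 → 70 → 35 → 106 → 53 → 160 → 80 → 40 → 20 → 10 → 5 → 16 → 8 → 4 → 2 → 1
Total steps = 94

94 steps


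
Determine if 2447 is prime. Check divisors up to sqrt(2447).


Check divisors up to sqrt(2447) = 49.4672
No divisors found.
2447 is prime.

Yes, 2447 is prime


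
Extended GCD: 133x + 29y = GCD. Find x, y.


Tabular extended Euclidean (each row: r = 133*s + 29*t):
r=133, s=1, t=0
r=29, s=0, t=1
q=4: r=17, s=1, t=-4   [133*(1) + 29*(-4) = 17]
q=1: r=12, s=-1, t=5   [133*(-1) + 29*(5) = 12]
q=1: r=5, s=2, t=-9   [133*(2) + 29*(-9) = 5]
q=2: r=2, s=-5, t=23   [133*(-5) + 29*(23) = 2]
q=2: r=1, s=12, t=-55   [133*(12) + 29*(-55) = 1]
q=2: r=0, s=-29, t=133   [133*(-29) + 29*(133) = 0]
GCD = 1; from the row with r=1: x=12, y=-55
Check: 133*(12) + 29*(-55) = 1596 - 1595 = 1

GCD = 1, x = 12, y = -55


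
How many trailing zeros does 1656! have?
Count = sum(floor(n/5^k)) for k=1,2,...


floor(1656/5) = 331
floor(1656/25) = 66
floor(1656/125) = 13
floor(1656/625) = 2
Total = 412

412 trailing zeros


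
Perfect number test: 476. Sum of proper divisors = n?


Proper divisors of 476: 1, 2, 4, 7, 14, 17, 28, 34, 68, 119, 238
Sum = 1 + 2 + 4 + 7 + 14 + 17 + 28 + 34 + 68 + 119 + 238 = 532

No, 476 is not perfect (532 ≠ 476)


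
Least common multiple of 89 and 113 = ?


GCD(89, 113) = 1
LCM = 89*113/1 = 10057/1 = 10057

LCM = 10057


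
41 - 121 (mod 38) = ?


41 - 121 = -80
-80 mod 38 = 34


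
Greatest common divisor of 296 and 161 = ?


296 = 1 * 161 + 135
161 = 1 * 135 + 26
135 = 5 * 26 + 5
26 = 5 * 5 + 1
5 = 5 * 1 + 0
GCD = 1


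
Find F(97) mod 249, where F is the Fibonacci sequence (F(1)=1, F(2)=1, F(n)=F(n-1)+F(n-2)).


F(k) mod 249 for k=1..97:
1, 1, 2, 3, 5, 8, 13, 21, 34, 55, 89, 144, 233, 128, 112, 240, 103, 94, 197, 42, 239, 32, 22, 54, 76, 130, 206, 87, 44, 131, 175, 57, 232, 40, 23, 63, 86, 149, 235, 135, 121, 7, 128, 135, 14, 149, 163, 63, 226, 40, 17, 57, 74, 131, 205, 87, 43, 130, 173, 54, 227, 32, 10, 42, 52, 94, 146, 240, 137, 128, 16, 144, 160, 55, 215, 21, 236, 8, 244, 3, 247, 1, 248, 0, 248, 248, 247, 246, 244, 241, 236, 228, 215, 194, 160, 105, 16
F(97) mod 249 = 16


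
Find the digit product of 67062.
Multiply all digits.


6 × 7 × 0 × 6 × 2 = 0


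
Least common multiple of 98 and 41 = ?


GCD(98, 41) = 1
LCM = 98*41/1 = 4018/1 = 4018

LCM = 4018


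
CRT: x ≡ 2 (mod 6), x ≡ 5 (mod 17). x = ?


M = 6*17 = 102
M1 = M/6 = 17, M2 = M/17 = 6
M1^(-1) mod 6 = 5, M2^(-1) mod 17 = 3
x = 2*17*5 + 5*6*3 = 260
260 mod 102 = 56
Check: 56 mod 6 = 2 ✓, 56 mod 17 = 5 ✓

x ≡ 56 (mod 102)


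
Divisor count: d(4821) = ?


4821 = 3^1 × 1607^1
d(4821) = (1+1) × (1+1) = 4

4 divisors


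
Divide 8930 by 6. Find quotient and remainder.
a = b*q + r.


8930 = 6 * 1488 + 2
Check: 8928 + 2 = 8930

q = 1488, r = 2


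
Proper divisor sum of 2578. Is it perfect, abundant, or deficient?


Proper divisors: 1, 2, 1289
Sum = 1 + 2 + 1289 = 1292
1292 < 2578 → deficient

s(2578) = 1292 (deficient)


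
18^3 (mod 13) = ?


18^1 mod 13 = 5
18^2 mod 13 = 12
18^3 mod 13 = 8


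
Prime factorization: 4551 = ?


4551 / 3 = 1517
1517 / 37 = 41
41 / 41 = 1
4551 = 3 × 37 × 41


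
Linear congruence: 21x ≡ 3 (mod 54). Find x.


GCD(21, 54) = 3 divides 3
Divide: 7x ≡ 1 (mod 18)
x ≡ 13 (mod 18)


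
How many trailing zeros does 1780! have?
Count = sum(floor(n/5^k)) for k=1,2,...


floor(1780/5) = 356
floor(1780/25) = 71
floor(1780/125) = 14
floor(1780/625) = 2
Total = 443

443 trailing zeros


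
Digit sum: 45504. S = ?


4 + 5 + 5 + 0 + 4 = 18


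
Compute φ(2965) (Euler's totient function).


2965 = 5 × 593
Prime factors: 5, 593
φ(2965) = 2965 × (1-1/5) × (1-1/593)
= 2965 × 4/5 × 592/593 = 2368

φ(2965) = 2368


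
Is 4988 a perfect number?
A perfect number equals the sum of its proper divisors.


Proper divisors of 4988: 1, 2, 4, 29, 43, 58, 86, 116, 172, 1247, 2494
Sum = 1 + 2 + 4 + 29 + 43 + 58 + 86 + 116 + 172 + 1247 + 2494 = 4252

No, 4988 is not perfect (4252 ≠ 4988)


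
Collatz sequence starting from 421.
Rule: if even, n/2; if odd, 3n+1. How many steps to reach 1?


421 → 1264 → 632 → 316 → 158 → 79 → 238 → 119 → 358 → 179 → 538 → 269 → 808 → 404 → 202 → 101 → 304 → 152 → 76 → 38 → 19 → 58 → 29 → 88 → 44 → 22 → 11 → 34 → 17 → 52 → 26 → 13 → 40 → 20 → 10 → 5 → 16 → 8 → 4 → 2 → 1
Total steps = 40

40 steps


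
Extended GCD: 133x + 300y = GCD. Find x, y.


Tabular extended Euclidean (each row: r = 133*s + 300*t):
r=133, s=1, t=0
r=300, s=0, t=1
q=0: r=133, s=1, t=0   [133*(1) + 300*(0) = 133]
q=2: r=34, s=-2, t=1   [133*(-2) + 300*(1) = 34]
q=3: r=31, s=7, t=-3   [133*(7) + 300*(-3) = 31]
q=1: r=3, s=-9, t=4   [133*(-9) + 300*(4) = 3]
q=10: r=1, s=97, t=-43   [133*(97) + 300*(-43) = 1]
q=3: r=0, s=-300, t=133   [133*(-300) + 300*(133) = 0]
GCD = 1; from the row with r=1: x=97, y=-43
Check: 133*(97) + 300*(-43) = 12901 - 12900 = 1

GCD = 1, x = 97, y = -43


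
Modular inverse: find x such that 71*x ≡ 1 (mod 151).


Use the extended Euclidean algorithm on (151, 71); each row r = 151*s + 71*t:
r=151, s=1, t=0
r=71, s=0, t=1
q=2: r=9, s=1, t=-2   [151*(1) + 71*(-2) = 9]
q=7: r=8, s=-7, t=15   [151*(-7) + 71*(15) = 8]
q=1: r=1, s=8, t=-17   [151*(8) + 71*(-17) = 1]
q=8: r=0, s=-71, t=151   [151*(-71) + 71*(151) = 0]
GCD = 1 with t = -17, so 71*(-17) ≡ 1 (mod 151)
Inverse = -17 mod 151 = 134
Check: 71 * 134 = 9514 ≡ 1 (mod 151)

71^(-1) ≡ 134 (mod 151)


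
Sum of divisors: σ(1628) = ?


Divisors of 1628: 1, 2, 4, 11, 22, 37, 44, 74, 148, 407, 814, 1628
Sum = 1 + 2 + 4 + 11 + 22 + 37 + 44 + 74 + 148 + 407 + 814 + 1628 = 3192

σ(1628) = 3192


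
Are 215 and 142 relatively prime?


Euclidean algorithm:
215 = 1 * 142 + 73
142 = 1 * 73 + 69
73 = 1 * 69 + 4
69 = 17 * 4 + 1
4 = 4 * 1 + 0
GCD(215, 142) = 1

Yes, coprime (GCD = 1)


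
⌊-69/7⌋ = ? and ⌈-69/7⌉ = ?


-69/7 = -9.8571
floor = -10
ceil = -9

floor = -10, ceil = -9


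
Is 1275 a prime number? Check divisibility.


1275 / 3 = 425 (exact division)
1275 is NOT prime.

No, 1275 is not prime


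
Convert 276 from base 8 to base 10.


276 (base 8) = 190 (decimal)
190 (decimal) = 190 (base 10)


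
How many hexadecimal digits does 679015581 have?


679015581 in base 16 = 2878F49D
Number of digits = 8

8 digits (base 16)


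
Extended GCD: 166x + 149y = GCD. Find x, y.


Tabular extended Euclidean (each row: r = 166*s + 149*t):
r=166, s=1, t=0
r=149, s=0, t=1
q=1: r=17, s=1, t=-1   [166*(1) + 149*(-1) = 17]
q=8: r=13, s=-8, t=9   [166*(-8) + 149*(9) = 13]
q=1: r=4, s=9, t=-10   [166*(9) + 149*(-10) = 4]
q=3: r=1, s=-35, t=39   [166*(-35) + 149*(39) = 1]
q=4: r=0, s=149, t=-166   [166*(149) + 149*(-166) = 0]
GCD = 1; from the row with r=1: x=-35, y=39
Check: 166*(-35) + 149*(39) = -5810 + 5811 = 1

GCD = 1, x = -35, y = 39


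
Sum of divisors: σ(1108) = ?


Divisors of 1108: 1, 2, 4, 277, 554, 1108
Sum = 1 + 2 + 4 + 277 + 554 + 1108 = 1946

σ(1108) = 1946


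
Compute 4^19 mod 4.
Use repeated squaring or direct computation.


4^1 mod 4 = 0
4^2 mod 4 = 0
4^3 mod 4 = 0
4^4 mod 4 = 0
4^5 mod 4 = 0
4^6 mod 4 = 0
4^7 mod 4 = 0
4^8 mod 4 = 0
4^9 mod 4 = 0
4^10 mod 4 = 0
4^11 mod 4 = 0
4^12 mod 4 = 0
4^13 mod 4 = 0
4^14 mod 4 = 0
4^15 mod 4 = 0
4^16 mod 4 = 0
4^17 mod 4 = 0
4^18 mod 4 = 0
4^19 mod 4 = 0


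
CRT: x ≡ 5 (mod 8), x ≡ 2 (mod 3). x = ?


M = 8*3 = 24
M1 = M/8 = 3, M2 = M/3 = 8
M1^(-1) mod 8 = 3, M2^(-1) mod 3 = 2
x = 5*3*3 + 2*8*2 = 77
77 mod 24 = 5
Check: 5 mod 8 = 5 ✓, 5 mod 3 = 2 ✓

x ≡ 5 (mod 24)


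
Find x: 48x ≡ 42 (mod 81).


GCD(48, 81) = 3 divides 42
Divide: 16x ≡ 14 (mod 27)
x ≡ 11 (mod 27)


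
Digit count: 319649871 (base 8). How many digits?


319649871 in base 8 = 2303274117
Number of digits = 10

10 digits (base 8)


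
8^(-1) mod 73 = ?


Use the extended Euclidean algorithm on (73, 8); each row r = 73*s + 8*t:
r=73, s=1, t=0
r=8, s=0, t=1
q=9: r=1, s=1, t=-9   [73*(1) + 8*(-9) = 1]
q=8: r=0, s=-8, t=73   [73*(-8) + 8*(73) = 0]
GCD = 1 with t = -9, so 8*(-9) ≡ 1 (mod 73)
Inverse = -9 mod 73 = 64
Check: 8 * 64 = 512 ≡ 1 (mod 73)

8^(-1) ≡ 64 (mod 73)


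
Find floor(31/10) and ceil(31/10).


31/10 = 3.1000
floor = 3
ceil = 4

floor = 3, ceil = 4


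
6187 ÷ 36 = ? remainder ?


6187 = 36 * 171 + 31
Check: 6156 + 31 = 6187

q = 171, r = 31


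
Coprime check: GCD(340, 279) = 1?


Euclidean algorithm:
340 = 1 * 279 + 61
279 = 4 * 61 + 35
61 = 1 * 35 + 26
35 = 1 * 26 + 9
26 = 2 * 9 + 8
9 = 1 * 8 + 1
8 = 8 * 1 + 0
GCD(340, 279) = 1

Yes, coprime (GCD = 1)


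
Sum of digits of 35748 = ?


3 + 5 + 7 + 4 + 8 = 27


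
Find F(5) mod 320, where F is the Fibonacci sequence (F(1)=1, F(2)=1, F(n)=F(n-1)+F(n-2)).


F(k) mod 320 for k=1..5:
1, 1, 2, 3, 5
F(5) mod 320 = 5


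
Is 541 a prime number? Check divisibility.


Check divisors up to sqrt(541) = 23.2594
No divisors found.
541 is prime.

Yes, 541 is prime


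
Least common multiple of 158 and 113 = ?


GCD(158, 113) = 1
LCM = 158*113/1 = 17854/1 = 17854

LCM = 17854


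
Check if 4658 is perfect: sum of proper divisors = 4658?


Proper divisors of 4658: 1, 2, 17, 34, 137, 274, 2329
Sum = 1 + 2 + 17 + 34 + 137 + 274 + 2329 = 2794

No, 4658 is not perfect (2794 ≠ 4658)


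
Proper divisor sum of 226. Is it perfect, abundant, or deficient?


Proper divisors: 1, 2, 113
Sum = 1 + 2 + 113 = 116
116 < 226 → deficient

s(226) = 116 (deficient)


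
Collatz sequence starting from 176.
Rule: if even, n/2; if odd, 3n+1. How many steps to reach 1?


176 → 88 → 44 → 22 → 11 → 34 → 17 → 52 → 26 → 13 → 40 → 20 → 10 → 5 → 16 → 8 → 4 → 2 → 1
Total steps = 18

18 steps


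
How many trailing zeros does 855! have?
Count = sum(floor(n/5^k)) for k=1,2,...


floor(855/5) = 171
floor(855/25) = 34
floor(855/125) = 6
floor(855/625) = 1
Total = 212

212 trailing zeros


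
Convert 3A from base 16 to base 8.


3A (base 16) = 58 (decimal)
58 (decimal) = 72 (base 8)


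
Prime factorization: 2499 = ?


2499 / 3 = 833
833 / 7 = 119
119 / 7 = 17
17 / 17 = 1
2499 = 3 × 7^2 × 17


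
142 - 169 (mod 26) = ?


142 - 169 = -27
-27 mod 26 = 25


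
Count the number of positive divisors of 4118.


4118 = 2^1 × 29^1 × 71^1
d(4118) = (1+1) × (1+1) × (1+1) = 8

8 divisors


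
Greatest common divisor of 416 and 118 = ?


416 = 3 * 118 + 62
118 = 1 * 62 + 56
62 = 1 * 56 + 6
56 = 9 * 6 + 2
6 = 3 * 2 + 0
GCD = 2


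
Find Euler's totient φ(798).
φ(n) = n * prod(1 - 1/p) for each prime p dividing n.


798 = 2 × 3 × 7 × 19
Prime factors: 2, 3, 7, 19
φ(798) = 798 × (1-1/2) × (1-1/3) × (1-1/7) × (1-1/19)
= 798 × 1/2 × 2/3 × 6/7 × 18/19 = 216

φ(798) = 216


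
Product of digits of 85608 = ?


8 × 5 × 6 × 0 × 8 = 0


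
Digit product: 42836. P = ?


4 × 2 × 8 × 3 × 6 = 1152


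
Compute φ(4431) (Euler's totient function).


4431 = 3 × 7 × 211
Prime factors: 3, 7, 211
φ(4431) = 4431 × (1-1/3) × (1-1/7) × (1-1/211)
= 4431 × 2/3 × 6/7 × 210/211 = 2520

φ(4431) = 2520


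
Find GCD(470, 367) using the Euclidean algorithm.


470 = 1 * 367 + 103
367 = 3 * 103 + 58
103 = 1 * 58 + 45
58 = 1 * 45 + 13
45 = 3 * 13 + 6
13 = 2 * 6 + 1
6 = 6 * 1 + 0
GCD = 1


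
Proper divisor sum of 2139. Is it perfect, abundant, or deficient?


Proper divisors: 1, 3, 23, 31, 69, 93, 713
Sum = 1 + 3 + 23 + 31 + 69 + 93 + 713 = 933
933 < 2139 → deficient

s(2139) = 933 (deficient)


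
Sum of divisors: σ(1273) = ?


Divisors of 1273: 1, 19, 67, 1273
Sum = 1 + 19 + 67 + 1273 = 1360

σ(1273) = 1360


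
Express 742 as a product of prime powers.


742 / 2 = 371
371 / 7 = 53
53 / 53 = 1
742 = 2 × 7 × 53


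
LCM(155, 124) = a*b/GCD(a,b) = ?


GCD(155, 124) = 31
LCM = 155*124/31 = 19220/31 = 620

LCM = 620


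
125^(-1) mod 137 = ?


Use the extended Euclidean algorithm on (137, 125); each row r = 137*s + 125*t:
r=137, s=1, t=0
r=125, s=0, t=1
q=1: r=12, s=1, t=-1   [137*(1) + 125*(-1) = 12]
q=10: r=5, s=-10, t=11   [137*(-10) + 125*(11) = 5]
q=2: r=2, s=21, t=-23   [137*(21) + 125*(-23) = 2]
q=2: r=1, s=-52, t=57   [137*(-52) + 125*(57) = 1]
q=2: r=0, s=125, t=-137   [137*(125) + 125*(-137) = 0]
GCD = 1 with t = 57, so 125*(57) ≡ 1 (mod 137)
Inverse = 57 mod 137 = 57
Check: 125 * 57 = 7125 ≡ 1 (mod 137)

125^(-1) ≡ 57 (mod 137)


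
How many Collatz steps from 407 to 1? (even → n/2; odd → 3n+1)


407 → 1222 → 611 → 1834 → 917 → 2752 → 1376 → 688 → 344 → 172 → 86 → 43 → 130 → 65 → 196 → 98 → 49 → 148 → 74 → 37 → 112 → 56 → 28 → 14 → 7 → 22 → 11 → 34 → 17 → 52 → 26 → 13 → 40 → 20 → 10 → 5 → 16 → 8 → 4 → 2 → 1
Total steps = 40

40 steps


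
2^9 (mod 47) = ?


2^1 mod 47 = 2
2^2 mod 47 = 4
2^3 mod 47 = 8
2^4 mod 47 = 16
2^5 mod 47 = 32
2^6 mod 47 = 17
2^7 mod 47 = 34
2^8 mod 47 = 21
2^9 mod 47 = 42


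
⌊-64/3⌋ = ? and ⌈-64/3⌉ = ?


-64/3 = -21.3333
floor = -22
ceil = -21

floor = -22, ceil = -21


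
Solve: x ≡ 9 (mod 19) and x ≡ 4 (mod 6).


M = 19*6 = 114
M1 = M/19 = 6, M2 = M/6 = 19
M1^(-1) mod 19 = 16, M2^(-1) mod 6 = 1
x = 9*6*16 + 4*19*1 = 940
940 mod 114 = 28
Check: 28 mod 19 = 9 ✓, 28 mod 6 = 4 ✓

x ≡ 28 (mod 114)


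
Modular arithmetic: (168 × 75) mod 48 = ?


168 × 75 = 12600
12600 mod 48 = 24


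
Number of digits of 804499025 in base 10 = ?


804499025 has 9 digits in base 10
floor(log10(804499025)) + 1 = floor(8.9055) + 1 = 9

9 digits (base 10)


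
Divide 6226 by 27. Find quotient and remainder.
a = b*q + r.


6226 = 27 * 230 + 16
Check: 6210 + 16 = 6226

q = 230, r = 16


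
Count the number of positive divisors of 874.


874 = 2^1 × 19^1 × 23^1
d(874) = (1+1) × (1+1) × (1+1) = 8

8 divisors


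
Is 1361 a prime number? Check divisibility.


Check divisors up to sqrt(1361) = 36.8917
No divisors found.
1361 is prime.

Yes, 1361 is prime


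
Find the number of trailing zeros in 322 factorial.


floor(322/5) = 64
floor(322/25) = 12
floor(322/125) = 2
Total = 78

78 trailing zeros


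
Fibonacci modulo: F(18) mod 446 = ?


F(k) mod 446 for k=1..18:
1, 1, 2, 3, 5, 8, 13, 21, 34, 55, 89, 144, 233, 377, 164, 95, 259, 354
F(18) mod 446 = 354


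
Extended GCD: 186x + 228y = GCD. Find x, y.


Tabular extended Euclidean (each row: r = 186*s + 228*t):
r=186, s=1, t=0
r=228, s=0, t=1
q=0: r=186, s=1, t=0   [186*(1) + 228*(0) = 186]
q=1: r=42, s=-1, t=1   [186*(-1) + 228*(1) = 42]
q=4: r=18, s=5, t=-4   [186*(5) + 228*(-4) = 18]
q=2: r=6, s=-11, t=9   [186*(-11) + 228*(9) = 6]
q=3: r=0, s=38, t=-31   [186*(38) + 228*(-31) = 0]
GCD = 6; from the row with r=6: x=-11, y=9
Check: 186*(-11) + 228*(9) = -2046 + 2052 = 6

GCD = 6, x = -11, y = 9


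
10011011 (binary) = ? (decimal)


10011011 (base 2) = 155 (decimal)
155 (decimal) = 155 (base 10)


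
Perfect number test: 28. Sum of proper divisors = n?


Proper divisors of 28: 1, 2, 4, 7, 14
Sum = 1 + 2 + 4 + 7 + 14 = 28

Yes, 28 is perfect (28 = 28)


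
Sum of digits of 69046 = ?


6 + 9 + 0 + 4 + 6 = 25
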